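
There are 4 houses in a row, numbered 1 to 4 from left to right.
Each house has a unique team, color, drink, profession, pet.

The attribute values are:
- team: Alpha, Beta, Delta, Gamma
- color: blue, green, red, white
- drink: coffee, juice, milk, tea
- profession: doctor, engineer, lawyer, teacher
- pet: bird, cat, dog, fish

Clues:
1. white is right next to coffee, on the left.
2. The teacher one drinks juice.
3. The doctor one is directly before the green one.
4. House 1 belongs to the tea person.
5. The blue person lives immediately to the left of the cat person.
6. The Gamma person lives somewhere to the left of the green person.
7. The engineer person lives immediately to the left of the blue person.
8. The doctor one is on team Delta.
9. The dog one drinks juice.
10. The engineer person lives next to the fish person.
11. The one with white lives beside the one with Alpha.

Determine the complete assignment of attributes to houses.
Solution:

House | Team | Color | Drink | Profession | Pet
-----------------------------------------------
  1   | Gamma | white | tea | engineer | bird
  2   | Alpha | blue | coffee | lawyer | fish
  3   | Delta | red | milk | doctor | cat
  4   | Beta | green | juice | teacher | dog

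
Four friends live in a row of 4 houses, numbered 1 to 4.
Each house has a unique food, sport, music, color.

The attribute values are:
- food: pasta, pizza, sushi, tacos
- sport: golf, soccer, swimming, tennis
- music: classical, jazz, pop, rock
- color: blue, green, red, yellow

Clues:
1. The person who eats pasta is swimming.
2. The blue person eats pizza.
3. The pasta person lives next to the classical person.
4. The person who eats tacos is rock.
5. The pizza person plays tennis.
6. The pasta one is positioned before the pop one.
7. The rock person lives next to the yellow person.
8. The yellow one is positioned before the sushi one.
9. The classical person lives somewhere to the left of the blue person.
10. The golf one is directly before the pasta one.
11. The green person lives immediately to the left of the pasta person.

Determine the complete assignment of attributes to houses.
Solution:

House | Food | Sport | Music | Color
------------------------------------
  1   | tacos | golf | rock | green
  2   | pasta | swimming | jazz | yellow
  3   | sushi | soccer | classical | red
  4   | pizza | tennis | pop | blue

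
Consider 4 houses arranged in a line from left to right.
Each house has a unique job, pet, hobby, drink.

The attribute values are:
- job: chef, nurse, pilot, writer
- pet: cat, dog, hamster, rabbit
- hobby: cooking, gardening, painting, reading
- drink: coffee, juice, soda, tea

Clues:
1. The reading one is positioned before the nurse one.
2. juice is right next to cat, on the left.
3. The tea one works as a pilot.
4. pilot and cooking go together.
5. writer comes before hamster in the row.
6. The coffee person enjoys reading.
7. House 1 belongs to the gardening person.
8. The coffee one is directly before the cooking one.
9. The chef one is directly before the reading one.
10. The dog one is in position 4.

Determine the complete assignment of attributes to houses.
Solution:

House | Job | Pet | Hobby | Drink
---------------------------------
  1   | chef | rabbit | gardening | juice
  2   | writer | cat | reading | coffee
  3   | pilot | hamster | cooking | tea
  4   | nurse | dog | painting | soda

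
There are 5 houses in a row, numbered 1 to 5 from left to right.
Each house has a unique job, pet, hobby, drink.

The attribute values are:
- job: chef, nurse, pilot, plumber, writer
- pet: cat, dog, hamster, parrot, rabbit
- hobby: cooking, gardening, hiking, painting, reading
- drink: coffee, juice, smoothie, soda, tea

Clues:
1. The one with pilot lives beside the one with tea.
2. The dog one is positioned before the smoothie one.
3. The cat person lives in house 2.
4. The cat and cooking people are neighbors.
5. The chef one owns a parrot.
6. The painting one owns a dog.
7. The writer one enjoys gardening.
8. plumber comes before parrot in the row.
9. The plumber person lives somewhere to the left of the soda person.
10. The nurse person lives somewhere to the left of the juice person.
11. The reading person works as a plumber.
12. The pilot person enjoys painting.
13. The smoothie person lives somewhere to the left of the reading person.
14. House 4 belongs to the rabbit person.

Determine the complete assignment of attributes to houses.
Solution:

House | Job | Pet | Hobby | Drink
---------------------------------
  1   | pilot | dog | painting | coffee
  2   | writer | cat | gardening | tea
  3   | nurse | hamster | cooking | smoothie
  4   | plumber | rabbit | reading | juice
  5   | chef | parrot | hiking | soda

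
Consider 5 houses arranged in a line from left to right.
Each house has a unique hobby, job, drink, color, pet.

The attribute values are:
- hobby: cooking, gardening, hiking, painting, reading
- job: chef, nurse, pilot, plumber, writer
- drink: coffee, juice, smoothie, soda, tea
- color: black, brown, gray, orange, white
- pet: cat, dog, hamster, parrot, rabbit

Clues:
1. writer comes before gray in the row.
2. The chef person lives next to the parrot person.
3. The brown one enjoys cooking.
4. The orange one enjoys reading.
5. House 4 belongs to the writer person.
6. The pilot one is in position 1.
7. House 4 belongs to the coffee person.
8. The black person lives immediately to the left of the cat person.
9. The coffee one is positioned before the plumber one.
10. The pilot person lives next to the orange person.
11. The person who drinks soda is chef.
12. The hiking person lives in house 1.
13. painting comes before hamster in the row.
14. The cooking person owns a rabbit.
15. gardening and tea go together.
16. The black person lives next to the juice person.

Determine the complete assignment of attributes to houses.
Solution:

House | Hobby | Job | Drink | Color | Pet
-----------------------------------------
  1   | hiking | pilot | smoothie | black | dog
  2   | reading | nurse | juice | orange | cat
  3   | cooking | chef | soda | brown | rabbit
  4   | painting | writer | coffee | white | parrot
  5   | gardening | plumber | tea | gray | hamster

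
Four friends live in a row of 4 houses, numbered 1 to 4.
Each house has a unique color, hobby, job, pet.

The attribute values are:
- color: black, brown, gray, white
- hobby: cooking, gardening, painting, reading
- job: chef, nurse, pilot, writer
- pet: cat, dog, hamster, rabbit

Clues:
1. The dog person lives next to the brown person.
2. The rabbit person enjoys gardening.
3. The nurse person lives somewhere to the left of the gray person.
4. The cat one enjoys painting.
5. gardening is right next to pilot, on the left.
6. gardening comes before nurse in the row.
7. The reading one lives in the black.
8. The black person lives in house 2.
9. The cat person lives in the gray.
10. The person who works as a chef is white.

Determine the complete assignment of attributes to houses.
Solution:

House | Color | Hobby | Job | Pet
---------------------------------
  1   | white | gardening | chef | rabbit
  2   | black | reading | pilot | dog
  3   | brown | cooking | nurse | hamster
  4   | gray | painting | writer | cat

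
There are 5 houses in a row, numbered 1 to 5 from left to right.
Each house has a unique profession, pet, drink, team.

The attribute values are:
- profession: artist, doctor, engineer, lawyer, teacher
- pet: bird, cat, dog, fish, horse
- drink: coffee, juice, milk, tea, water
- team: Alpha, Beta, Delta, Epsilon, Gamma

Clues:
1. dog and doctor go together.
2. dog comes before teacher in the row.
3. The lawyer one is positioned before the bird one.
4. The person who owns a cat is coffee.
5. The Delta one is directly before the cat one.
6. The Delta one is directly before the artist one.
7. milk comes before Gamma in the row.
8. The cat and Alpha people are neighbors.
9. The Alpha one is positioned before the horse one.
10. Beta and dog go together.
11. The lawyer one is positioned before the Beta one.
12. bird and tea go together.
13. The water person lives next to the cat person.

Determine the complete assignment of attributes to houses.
Solution:

House | Profession | Pet | Drink | Team
---------------------------------------
  1   | lawyer | fish | water | Delta
  2   | artist | cat | coffee | Epsilon
  3   | engineer | bird | tea | Alpha
  4   | doctor | dog | milk | Beta
  5   | teacher | horse | juice | Gamma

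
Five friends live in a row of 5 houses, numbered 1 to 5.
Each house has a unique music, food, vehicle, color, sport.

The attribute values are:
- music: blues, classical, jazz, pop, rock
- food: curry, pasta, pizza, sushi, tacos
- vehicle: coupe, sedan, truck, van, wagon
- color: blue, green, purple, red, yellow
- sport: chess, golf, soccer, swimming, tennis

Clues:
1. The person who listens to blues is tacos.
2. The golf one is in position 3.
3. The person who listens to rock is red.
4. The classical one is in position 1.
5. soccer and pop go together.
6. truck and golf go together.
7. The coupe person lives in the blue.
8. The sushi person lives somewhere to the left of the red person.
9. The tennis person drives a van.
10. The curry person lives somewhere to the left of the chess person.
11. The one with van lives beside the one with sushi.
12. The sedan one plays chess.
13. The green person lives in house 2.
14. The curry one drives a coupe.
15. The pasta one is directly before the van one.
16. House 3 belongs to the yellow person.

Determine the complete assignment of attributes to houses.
Solution:

House | Music | Food | Vehicle | Color | Sport
----------------------------------------------
  1   | classical | pasta | wagon | purple | swimming
  2   | blues | tacos | van | green | tennis
  3   | jazz | sushi | truck | yellow | golf
  4   | pop | curry | coupe | blue | soccer
  5   | rock | pizza | sedan | red | chess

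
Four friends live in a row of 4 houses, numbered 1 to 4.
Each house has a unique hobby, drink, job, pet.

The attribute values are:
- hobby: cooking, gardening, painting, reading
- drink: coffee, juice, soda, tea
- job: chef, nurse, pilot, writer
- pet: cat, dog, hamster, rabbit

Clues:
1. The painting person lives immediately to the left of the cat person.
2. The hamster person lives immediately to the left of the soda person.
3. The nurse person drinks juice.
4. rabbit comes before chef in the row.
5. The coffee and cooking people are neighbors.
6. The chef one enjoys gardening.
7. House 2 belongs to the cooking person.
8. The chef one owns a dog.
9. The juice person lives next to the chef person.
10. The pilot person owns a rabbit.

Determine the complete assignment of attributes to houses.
Solution:

House | Hobby | Drink | Job | Pet
---------------------------------
  1   | painting | coffee | pilot | rabbit
  2   | cooking | tea | writer | cat
  3   | reading | juice | nurse | hamster
  4   | gardening | soda | chef | dog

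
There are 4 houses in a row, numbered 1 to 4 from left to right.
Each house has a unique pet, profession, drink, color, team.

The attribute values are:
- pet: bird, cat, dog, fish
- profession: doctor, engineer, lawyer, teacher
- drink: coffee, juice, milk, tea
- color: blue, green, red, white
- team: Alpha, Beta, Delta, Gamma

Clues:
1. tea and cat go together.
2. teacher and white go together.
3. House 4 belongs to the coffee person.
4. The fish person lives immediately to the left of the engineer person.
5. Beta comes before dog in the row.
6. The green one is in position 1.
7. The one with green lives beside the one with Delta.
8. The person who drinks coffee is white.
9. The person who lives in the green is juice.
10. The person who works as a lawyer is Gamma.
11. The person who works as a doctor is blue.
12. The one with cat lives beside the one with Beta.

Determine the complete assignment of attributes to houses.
Solution:

House | Pet | Profession | Drink | Color | Team
-----------------------------------------------
  1   | fish | lawyer | juice | green | Gamma
  2   | cat | engineer | tea | red | Delta
  3   | bird | doctor | milk | blue | Beta
  4   | dog | teacher | coffee | white | Alpha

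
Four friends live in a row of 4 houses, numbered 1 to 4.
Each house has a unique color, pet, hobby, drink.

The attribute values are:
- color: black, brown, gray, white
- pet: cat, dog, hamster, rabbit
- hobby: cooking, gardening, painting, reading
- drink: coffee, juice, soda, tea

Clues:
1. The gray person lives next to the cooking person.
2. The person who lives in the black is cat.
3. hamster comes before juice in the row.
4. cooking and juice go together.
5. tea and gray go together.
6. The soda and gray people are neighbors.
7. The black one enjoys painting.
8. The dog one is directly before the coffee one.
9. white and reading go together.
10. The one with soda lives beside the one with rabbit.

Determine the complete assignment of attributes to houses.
Solution:

House | Color | Pet | Hobby | Drink
-----------------------------------
  1   | white | hamster | reading | soda
  2   | gray | rabbit | gardening | tea
  3   | brown | dog | cooking | juice
  4   | black | cat | painting | coffee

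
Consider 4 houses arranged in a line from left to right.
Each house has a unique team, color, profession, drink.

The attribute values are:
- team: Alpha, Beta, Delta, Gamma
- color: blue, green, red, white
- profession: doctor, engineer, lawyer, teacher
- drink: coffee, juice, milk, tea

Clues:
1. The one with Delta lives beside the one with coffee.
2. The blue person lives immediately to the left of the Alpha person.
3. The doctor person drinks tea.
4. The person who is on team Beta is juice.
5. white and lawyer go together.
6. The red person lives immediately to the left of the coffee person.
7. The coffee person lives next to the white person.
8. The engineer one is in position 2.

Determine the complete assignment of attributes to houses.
Solution:

House | Team | Color | Profession | Drink
-----------------------------------------
  1   | Delta | red | doctor | tea
  2   | Gamma | blue | engineer | coffee
  3   | Alpha | white | lawyer | milk
  4   | Beta | green | teacher | juice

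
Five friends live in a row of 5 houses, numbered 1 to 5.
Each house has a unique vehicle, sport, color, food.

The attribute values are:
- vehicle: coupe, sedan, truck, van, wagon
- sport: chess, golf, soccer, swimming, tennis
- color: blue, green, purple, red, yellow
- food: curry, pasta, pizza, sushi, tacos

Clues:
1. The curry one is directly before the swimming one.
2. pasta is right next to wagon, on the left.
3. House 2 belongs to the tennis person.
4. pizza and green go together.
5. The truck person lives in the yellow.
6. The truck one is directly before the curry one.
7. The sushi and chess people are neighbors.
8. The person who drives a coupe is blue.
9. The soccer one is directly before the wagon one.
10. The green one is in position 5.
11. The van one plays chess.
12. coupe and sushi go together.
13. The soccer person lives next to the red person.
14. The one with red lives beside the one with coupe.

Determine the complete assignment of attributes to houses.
Solution:

House | Vehicle | Sport | Color | Food
--------------------------------------
  1   | truck | soccer | yellow | pasta
  2   | wagon | tennis | red | curry
  3   | coupe | swimming | blue | sushi
  4   | van | chess | purple | tacos
  5   | sedan | golf | green | pizza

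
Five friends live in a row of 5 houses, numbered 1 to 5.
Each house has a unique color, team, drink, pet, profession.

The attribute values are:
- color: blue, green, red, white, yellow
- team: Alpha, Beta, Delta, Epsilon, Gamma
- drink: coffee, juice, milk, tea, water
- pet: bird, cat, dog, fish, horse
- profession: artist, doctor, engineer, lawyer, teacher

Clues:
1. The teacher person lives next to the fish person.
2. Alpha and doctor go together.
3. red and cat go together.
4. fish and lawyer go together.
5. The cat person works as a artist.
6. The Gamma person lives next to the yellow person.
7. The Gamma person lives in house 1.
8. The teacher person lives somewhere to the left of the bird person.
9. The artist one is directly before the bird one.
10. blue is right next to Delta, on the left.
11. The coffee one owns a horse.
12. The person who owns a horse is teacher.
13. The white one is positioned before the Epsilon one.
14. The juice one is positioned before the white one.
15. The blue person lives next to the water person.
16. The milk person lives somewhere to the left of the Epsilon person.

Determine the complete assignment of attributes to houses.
Solution:

House | Color | Team | Drink | Pet | Profession
-----------------------------------------------
  1   | blue | Gamma | coffee | horse | teacher
  2   | yellow | Delta | water | fish | lawyer
  3   | red | Beta | juice | cat | artist
  4   | white | Alpha | milk | bird | doctor
  5   | green | Epsilon | tea | dog | engineer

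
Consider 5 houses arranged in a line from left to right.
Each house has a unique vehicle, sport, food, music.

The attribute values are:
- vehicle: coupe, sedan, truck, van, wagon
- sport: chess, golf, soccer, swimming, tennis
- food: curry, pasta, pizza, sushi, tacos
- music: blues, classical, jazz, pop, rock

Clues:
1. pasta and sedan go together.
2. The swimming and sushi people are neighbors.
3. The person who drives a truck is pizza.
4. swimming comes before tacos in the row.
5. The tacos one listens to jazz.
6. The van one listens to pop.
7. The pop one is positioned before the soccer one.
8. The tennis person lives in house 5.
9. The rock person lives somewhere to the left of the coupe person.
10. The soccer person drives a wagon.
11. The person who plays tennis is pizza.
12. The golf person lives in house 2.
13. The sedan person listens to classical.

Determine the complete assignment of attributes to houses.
Solution:

House | Vehicle | Sport | Food | Music
--------------------------------------
  1   | sedan | swimming | pasta | classical
  2   | van | golf | sushi | pop
  3   | wagon | soccer | curry | rock
  4   | coupe | chess | tacos | jazz
  5   | truck | tennis | pizza | blues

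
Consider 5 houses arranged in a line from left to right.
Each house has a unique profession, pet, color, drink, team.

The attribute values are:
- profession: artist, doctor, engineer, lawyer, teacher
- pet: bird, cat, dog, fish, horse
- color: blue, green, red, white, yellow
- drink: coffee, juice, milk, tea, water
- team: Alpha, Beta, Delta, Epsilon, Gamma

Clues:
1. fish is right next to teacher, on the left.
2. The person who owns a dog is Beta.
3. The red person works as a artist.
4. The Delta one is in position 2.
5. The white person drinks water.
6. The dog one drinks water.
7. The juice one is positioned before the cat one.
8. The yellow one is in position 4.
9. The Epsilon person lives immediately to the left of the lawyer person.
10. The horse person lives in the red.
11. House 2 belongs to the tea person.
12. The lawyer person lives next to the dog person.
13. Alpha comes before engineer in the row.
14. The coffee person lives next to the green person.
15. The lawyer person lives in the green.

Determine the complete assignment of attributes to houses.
Solution:

House | Profession | Pet | Color | Drink | Team
-----------------------------------------------
  1   | artist | horse | red | coffee | Epsilon
  2   | lawyer | fish | green | tea | Delta
  3   | teacher | dog | white | water | Beta
  4   | doctor | bird | yellow | juice | Alpha
  5   | engineer | cat | blue | milk | Gamma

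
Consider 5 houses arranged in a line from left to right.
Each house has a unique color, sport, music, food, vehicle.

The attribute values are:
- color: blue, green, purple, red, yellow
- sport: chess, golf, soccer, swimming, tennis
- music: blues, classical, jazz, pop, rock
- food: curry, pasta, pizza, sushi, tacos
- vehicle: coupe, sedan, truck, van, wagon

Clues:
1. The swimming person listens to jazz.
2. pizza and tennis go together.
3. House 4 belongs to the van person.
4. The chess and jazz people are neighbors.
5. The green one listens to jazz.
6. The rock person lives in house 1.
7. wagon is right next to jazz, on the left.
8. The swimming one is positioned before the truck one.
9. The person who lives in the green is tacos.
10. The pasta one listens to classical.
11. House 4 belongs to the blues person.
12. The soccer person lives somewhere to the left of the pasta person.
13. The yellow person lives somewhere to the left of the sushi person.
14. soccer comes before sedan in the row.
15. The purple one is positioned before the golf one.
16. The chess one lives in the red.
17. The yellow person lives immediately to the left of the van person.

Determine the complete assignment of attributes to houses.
Solution:

House | Color | Sport | Music | Food | Vehicle
----------------------------------------------
  1   | red | chess | rock | curry | wagon
  2   | green | swimming | jazz | tacos | coupe
  3   | yellow | tennis | pop | pizza | truck
  4   | purple | soccer | blues | sushi | van
  5   | blue | golf | classical | pasta | sedan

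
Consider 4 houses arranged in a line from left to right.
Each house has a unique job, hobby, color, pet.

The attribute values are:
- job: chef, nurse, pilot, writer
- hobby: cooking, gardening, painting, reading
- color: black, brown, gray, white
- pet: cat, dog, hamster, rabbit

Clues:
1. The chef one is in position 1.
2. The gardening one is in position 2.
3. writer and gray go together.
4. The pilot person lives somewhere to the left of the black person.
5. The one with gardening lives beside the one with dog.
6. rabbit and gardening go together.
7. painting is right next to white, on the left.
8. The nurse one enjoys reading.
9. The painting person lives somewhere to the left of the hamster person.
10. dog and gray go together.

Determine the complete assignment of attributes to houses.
Solution:

House | Job | Hobby | Color | Pet
---------------------------------
  1   | chef | painting | brown | cat
  2   | pilot | gardening | white | rabbit
  3   | writer | cooking | gray | dog
  4   | nurse | reading | black | hamster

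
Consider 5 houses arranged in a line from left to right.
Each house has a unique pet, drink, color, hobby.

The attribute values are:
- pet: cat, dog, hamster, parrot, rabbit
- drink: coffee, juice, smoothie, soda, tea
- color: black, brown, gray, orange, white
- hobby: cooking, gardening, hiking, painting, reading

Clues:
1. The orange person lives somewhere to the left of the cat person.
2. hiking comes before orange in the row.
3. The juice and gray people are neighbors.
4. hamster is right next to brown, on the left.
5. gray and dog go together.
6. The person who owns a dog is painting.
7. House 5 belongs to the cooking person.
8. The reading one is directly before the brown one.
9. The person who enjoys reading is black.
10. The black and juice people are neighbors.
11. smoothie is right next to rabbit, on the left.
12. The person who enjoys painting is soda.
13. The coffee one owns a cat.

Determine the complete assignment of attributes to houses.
Solution:

House | Pet | Drink | Color | Hobby
-----------------------------------
  1   | hamster | smoothie | black | reading
  2   | rabbit | juice | brown | hiking
  3   | dog | soda | gray | painting
  4   | parrot | tea | orange | gardening
  5   | cat | coffee | white | cooking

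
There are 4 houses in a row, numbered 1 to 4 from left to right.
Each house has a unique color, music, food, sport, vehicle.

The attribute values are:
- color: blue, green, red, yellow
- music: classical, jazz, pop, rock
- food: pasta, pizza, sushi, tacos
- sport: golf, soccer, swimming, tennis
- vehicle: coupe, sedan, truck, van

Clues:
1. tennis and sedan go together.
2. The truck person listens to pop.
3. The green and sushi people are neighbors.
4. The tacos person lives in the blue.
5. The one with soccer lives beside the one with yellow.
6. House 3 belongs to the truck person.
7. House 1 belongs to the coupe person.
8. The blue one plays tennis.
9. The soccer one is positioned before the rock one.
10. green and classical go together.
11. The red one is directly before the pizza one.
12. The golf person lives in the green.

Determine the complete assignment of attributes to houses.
Solution:

House | Color | Music | Food | Sport | Vehicle
----------------------------------------------
  1   | green | classical | pasta | golf | coupe
  2   | red | jazz | sushi | soccer | van
  3   | yellow | pop | pizza | swimming | truck
  4   | blue | rock | tacos | tennis | sedan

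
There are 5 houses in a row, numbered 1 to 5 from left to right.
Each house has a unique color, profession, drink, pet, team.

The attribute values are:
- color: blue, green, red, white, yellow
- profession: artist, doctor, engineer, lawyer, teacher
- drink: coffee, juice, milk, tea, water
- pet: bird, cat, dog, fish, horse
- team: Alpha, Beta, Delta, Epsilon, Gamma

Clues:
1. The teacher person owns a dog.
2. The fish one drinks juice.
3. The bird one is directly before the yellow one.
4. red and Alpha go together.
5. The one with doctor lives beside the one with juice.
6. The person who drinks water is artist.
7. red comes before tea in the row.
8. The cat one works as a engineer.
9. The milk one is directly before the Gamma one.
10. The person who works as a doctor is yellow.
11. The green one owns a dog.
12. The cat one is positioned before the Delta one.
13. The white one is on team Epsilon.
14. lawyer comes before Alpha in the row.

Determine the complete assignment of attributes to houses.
Solution:

House | Color | Profession | Drink | Pet | Team
-----------------------------------------------
  1   | white | artist | water | bird | Epsilon
  2   | yellow | doctor | milk | horse | Beta
  3   | blue | lawyer | juice | fish | Gamma
  4   | red | engineer | coffee | cat | Alpha
  5   | green | teacher | tea | dog | Delta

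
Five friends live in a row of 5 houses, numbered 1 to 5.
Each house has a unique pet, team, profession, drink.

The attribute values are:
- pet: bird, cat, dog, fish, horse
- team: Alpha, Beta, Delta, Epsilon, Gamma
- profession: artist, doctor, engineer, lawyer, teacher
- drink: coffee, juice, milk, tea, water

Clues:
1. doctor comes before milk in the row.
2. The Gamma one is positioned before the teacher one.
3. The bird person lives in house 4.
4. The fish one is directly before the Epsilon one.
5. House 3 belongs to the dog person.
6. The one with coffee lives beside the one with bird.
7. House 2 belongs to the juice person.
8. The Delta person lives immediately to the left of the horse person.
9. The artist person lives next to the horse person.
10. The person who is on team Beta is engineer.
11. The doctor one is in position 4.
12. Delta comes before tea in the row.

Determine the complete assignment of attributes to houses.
Solution:

House | Pet | Team | Profession | Drink
---------------------------------------
  1   | fish | Delta | artist | water
  2   | horse | Epsilon | lawyer | juice
  3   | dog | Beta | engineer | coffee
  4   | bird | Gamma | doctor | tea
  5   | cat | Alpha | teacher | milk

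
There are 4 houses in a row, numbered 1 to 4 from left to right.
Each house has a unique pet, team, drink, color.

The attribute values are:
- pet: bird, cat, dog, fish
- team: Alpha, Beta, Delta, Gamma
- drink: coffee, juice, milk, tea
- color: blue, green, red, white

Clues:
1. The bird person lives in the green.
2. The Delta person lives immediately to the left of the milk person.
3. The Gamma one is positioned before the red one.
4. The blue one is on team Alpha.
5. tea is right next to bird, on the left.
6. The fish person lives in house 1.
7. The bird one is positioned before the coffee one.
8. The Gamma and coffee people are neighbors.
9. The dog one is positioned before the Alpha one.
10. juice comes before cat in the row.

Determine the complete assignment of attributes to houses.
Solution:

House | Pet | Team | Drink | Color
----------------------------------
  1   | fish | Beta | tea | white
  2   | bird | Gamma | juice | green
  3   | dog | Delta | coffee | red
  4   | cat | Alpha | milk | blue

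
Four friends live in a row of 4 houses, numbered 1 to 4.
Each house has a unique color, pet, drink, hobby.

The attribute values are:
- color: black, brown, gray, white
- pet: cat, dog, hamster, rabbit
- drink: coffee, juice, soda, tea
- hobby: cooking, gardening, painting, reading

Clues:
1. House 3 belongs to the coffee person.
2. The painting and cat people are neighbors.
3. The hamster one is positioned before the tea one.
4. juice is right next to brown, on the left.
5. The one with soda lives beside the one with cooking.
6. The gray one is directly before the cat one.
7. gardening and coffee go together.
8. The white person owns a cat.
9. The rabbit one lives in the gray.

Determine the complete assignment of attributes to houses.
Solution:

House | Color | Pet | Drink | Hobby
-----------------------------------
  1   | gray | rabbit | soda | painting
  2   | white | cat | juice | cooking
  3   | brown | hamster | coffee | gardening
  4   | black | dog | tea | reading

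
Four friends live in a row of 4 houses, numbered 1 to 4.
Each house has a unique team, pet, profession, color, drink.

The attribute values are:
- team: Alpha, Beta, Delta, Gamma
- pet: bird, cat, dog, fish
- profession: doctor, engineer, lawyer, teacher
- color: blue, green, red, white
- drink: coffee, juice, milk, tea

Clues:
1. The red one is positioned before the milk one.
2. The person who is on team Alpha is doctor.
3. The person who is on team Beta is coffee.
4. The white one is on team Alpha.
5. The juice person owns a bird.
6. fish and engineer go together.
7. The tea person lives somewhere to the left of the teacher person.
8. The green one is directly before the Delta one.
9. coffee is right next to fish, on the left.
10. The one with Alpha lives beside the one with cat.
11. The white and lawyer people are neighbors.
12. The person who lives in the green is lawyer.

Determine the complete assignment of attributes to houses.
Solution:

House | Team | Pet | Profession | Color | Drink
-----------------------------------------------
  1   | Alpha | bird | doctor | white | juice
  2   | Beta | cat | lawyer | green | coffee
  3   | Delta | fish | engineer | red | tea
  4   | Gamma | dog | teacher | blue | milk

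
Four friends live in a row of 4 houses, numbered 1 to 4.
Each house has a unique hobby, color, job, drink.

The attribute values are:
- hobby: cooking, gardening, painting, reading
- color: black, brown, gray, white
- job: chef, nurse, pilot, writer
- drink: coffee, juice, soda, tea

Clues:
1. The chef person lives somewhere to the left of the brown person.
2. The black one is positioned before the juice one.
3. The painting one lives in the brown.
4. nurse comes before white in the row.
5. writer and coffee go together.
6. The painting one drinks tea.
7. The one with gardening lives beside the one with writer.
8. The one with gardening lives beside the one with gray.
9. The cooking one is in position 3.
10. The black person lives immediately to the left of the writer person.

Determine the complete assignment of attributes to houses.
Solution:

House | Hobby | Color | Job | Drink
-----------------------------------
  1   | gardening | black | nurse | soda
  2   | reading | gray | writer | coffee
  3   | cooking | white | chef | juice
  4   | painting | brown | pilot | tea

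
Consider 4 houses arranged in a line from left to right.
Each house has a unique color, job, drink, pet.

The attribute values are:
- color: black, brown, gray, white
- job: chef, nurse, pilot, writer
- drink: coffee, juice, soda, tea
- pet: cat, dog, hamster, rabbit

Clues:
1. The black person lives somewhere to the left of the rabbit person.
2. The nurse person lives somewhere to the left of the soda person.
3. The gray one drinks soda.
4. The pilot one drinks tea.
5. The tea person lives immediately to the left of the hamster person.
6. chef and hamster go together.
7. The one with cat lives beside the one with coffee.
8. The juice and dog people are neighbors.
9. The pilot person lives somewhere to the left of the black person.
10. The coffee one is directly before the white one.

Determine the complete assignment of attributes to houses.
Solution:

House | Color | Job | Drink | Pet
---------------------------------
  1   | brown | pilot | tea | cat
  2   | black | chef | coffee | hamster
  3   | white | nurse | juice | rabbit
  4   | gray | writer | soda | dog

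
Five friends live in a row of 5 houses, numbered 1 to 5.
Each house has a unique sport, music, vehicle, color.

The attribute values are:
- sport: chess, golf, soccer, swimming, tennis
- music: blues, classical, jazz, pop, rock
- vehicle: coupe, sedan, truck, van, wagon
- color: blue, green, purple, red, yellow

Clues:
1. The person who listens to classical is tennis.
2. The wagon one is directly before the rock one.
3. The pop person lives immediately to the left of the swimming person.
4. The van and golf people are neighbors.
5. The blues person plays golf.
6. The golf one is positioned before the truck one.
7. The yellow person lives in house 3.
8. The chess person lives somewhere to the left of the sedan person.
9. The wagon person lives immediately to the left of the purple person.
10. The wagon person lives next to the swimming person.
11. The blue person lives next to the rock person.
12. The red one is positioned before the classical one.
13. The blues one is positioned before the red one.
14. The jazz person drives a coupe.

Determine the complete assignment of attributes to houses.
Solution:

House | Sport | Music | Vehicle | Color
---------------------------------------
  1   | chess | pop | wagon | blue
  2   | swimming | rock | van | purple
  3   | golf | blues | sedan | yellow
  4   | soccer | jazz | coupe | red
  5   | tennis | classical | truck | green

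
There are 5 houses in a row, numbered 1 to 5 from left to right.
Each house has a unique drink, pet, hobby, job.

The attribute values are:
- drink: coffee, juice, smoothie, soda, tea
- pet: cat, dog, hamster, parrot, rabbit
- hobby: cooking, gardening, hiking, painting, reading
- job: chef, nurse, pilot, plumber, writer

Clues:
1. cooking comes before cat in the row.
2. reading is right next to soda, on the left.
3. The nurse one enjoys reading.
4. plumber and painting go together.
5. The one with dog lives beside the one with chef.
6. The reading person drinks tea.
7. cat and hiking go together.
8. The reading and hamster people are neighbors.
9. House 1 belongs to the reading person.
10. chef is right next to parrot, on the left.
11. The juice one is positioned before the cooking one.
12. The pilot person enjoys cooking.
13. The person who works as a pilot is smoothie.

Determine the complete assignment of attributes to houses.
Solution:

House | Drink | Pet | Hobby | Job
---------------------------------
  1   | tea | dog | reading | nurse
  2   | soda | hamster | gardening | chef
  3   | juice | parrot | painting | plumber
  4   | smoothie | rabbit | cooking | pilot
  5   | coffee | cat | hiking | writer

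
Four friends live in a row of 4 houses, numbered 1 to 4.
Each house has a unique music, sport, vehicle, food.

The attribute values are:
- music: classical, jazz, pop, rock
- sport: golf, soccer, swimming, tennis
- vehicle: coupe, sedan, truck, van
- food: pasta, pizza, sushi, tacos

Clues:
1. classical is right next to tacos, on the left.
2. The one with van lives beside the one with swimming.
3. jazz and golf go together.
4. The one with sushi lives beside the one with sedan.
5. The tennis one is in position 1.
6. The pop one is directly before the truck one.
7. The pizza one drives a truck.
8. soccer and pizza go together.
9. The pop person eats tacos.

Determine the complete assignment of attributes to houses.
Solution:

House | Music | Sport | Vehicle | Food
--------------------------------------
  1   | classical | tennis | van | sushi
  2   | pop | swimming | sedan | tacos
  3   | rock | soccer | truck | pizza
  4   | jazz | golf | coupe | pasta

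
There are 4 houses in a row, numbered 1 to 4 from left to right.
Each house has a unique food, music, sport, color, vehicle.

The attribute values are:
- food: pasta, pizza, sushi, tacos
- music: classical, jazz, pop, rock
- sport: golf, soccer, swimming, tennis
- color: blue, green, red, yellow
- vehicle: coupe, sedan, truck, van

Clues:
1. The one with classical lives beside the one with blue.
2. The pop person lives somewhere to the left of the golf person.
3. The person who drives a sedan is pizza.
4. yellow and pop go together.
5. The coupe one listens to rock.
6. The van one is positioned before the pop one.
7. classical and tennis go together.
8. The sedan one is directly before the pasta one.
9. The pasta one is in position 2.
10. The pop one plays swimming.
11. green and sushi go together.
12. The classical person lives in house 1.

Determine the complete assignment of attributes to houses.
Solution:

House | Food | Music | Sport | Color | Vehicle
----------------------------------------------
  1   | pizza | classical | tennis | red | sedan
  2   | pasta | jazz | soccer | blue | van
  3   | tacos | pop | swimming | yellow | truck
  4   | sushi | rock | golf | green | coupe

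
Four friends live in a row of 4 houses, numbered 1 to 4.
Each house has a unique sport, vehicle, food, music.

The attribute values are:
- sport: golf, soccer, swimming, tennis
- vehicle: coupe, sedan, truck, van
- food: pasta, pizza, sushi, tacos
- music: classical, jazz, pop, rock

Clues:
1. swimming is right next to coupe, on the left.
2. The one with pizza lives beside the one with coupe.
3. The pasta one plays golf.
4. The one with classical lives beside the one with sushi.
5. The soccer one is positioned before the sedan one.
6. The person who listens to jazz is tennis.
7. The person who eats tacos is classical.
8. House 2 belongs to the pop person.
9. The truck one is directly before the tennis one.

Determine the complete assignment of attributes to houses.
Solution:

House | Sport | Vehicle | Food | Music
--------------------------------------
  1   | swimming | van | pizza | rock
  2   | golf | coupe | pasta | pop
  3   | soccer | truck | tacos | classical
  4   | tennis | sedan | sushi | jazz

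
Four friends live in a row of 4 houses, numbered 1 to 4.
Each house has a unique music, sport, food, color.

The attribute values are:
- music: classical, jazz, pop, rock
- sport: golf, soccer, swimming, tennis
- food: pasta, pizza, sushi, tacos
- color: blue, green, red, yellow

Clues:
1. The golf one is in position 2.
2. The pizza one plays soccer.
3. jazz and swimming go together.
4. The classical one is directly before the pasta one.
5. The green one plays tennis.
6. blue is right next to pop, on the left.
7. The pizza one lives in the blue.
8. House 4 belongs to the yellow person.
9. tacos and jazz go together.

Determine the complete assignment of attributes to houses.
Solution:

House | Music | Sport | Food | Color
------------------------------------
  1   | classical | soccer | pizza | blue
  2   | pop | golf | pasta | red
  3   | rock | tennis | sushi | green
  4   | jazz | swimming | tacos | yellow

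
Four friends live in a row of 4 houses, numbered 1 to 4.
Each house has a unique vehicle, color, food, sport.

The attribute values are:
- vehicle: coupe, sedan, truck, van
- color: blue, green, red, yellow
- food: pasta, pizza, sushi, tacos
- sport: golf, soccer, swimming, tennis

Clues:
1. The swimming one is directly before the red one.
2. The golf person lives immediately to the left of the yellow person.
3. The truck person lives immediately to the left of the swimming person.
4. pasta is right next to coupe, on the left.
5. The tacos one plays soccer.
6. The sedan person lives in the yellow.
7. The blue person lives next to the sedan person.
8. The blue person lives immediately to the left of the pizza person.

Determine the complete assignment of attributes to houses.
Solution:

House | Vehicle | Color | Food | Sport
--------------------------------------
  1   | truck | blue | sushi | golf
  2   | sedan | yellow | pizza | swimming
  3   | van | red | pasta | tennis
  4   | coupe | green | tacos | soccer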